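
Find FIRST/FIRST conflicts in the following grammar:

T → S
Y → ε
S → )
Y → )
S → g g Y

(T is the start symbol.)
No FIRST/FIRST conflicts.

Productions for Y:
  Y → ε: FIRST = { ε }
  Y → ): FIRST = { ')' }
Productions for S:
  S → ): FIRST = { ')' }
  S → g g Y: FIRST = { 'g' }
T has only one production, so no FIRST/FIRST conflict is possible there.

All alternatives of each non-terminal have pairwise disjoint FIRST sets.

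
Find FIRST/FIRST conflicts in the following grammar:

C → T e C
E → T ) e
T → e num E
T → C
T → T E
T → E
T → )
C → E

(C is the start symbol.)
A FIRST/FIRST conflict occurs when two productions N → α and N → β for the same non-terminal have FIRST(α) ∩ FIRST(β) ≠ ∅ (with ε ∈ FIRST of a nullable right-hand side, so two nullable alternatives also conflict).

FIRST sets of the non-terminals at (or reachable through a nullable prefix from) the front of some alternative:
  FIRST(T) = { ')', 'e' }
  FIRST(E) = { ')', 'e' }
  FIRST(C) = { ')', 'e' }

Productions for C:
  C → T e C: FIRST = { ')', 'e' }
  C → E: FIRST = { ')', 'e' }
Productions for T:
  T → e num E: FIRST = { 'e' }
  T → C: FIRST = { ')', 'e' }
  T → T E: FIRST = { ')', 'e' }
  T → E: FIRST = { ')', 'e' }
  T → ): FIRST = { ')' }
E has only one production, so no FIRST/FIRST conflict is possible there.

Conflict for C: C → T e C and C → E
  Overlap: { ')', 'e' }
Conflict for T: T → e num E and T → C
  Overlap: { 'e' }
Conflict for T: T → e num E and T → T E
  Overlap: { 'e' }
Conflict for T: T → e num E and T → E
  Overlap: { 'e' }
Conflict for T: T → C and T → T E
  Overlap: { ')', 'e' }
Conflict for T: T → C and T → E
  Overlap: { ')', 'e' }
Conflict for T: T → C and T → )
  Overlap: { ')' }
Conflict for T: T → T E and T → E
  Overlap: { ')', 'e' }
Conflict for T: T → T E and T → )
  Overlap: { ')' }
Conflict for T: T → E and T → )
  Overlap: { ')' }

Answer: Yes. C → T e C / C → E on { ')', 'e' }; T → e num E / T → C on { 'e' }; T → e num E / T → T E on { 'e' }; T → e num E / T → E on { 'e' }; T → C / T → T E on { ')', 'e' }; T → C / T → E on { ')', 'e' }; T → C / T → ')' on { ')' }; T → T E / T → E on { ')', 'e' }; T → T E / T → ')' on { ')' }; T → E / T → ')' on { ')' }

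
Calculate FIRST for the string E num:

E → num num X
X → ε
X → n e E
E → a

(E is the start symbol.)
{ 'a', 'num' }

FIRST sets of the non-terminals involved (from the grammar, by fixed-point iteration):
  FIRST(E) = { 'a', 'num' }

To compute FIRST(E num), process the symbols left to right:
Symbol E is a non-terminal. Add FIRST(E) \ {ε} = { 'a', 'num' }
E is not nullable (ε ∉ FIRST(E)), so stop here.
FIRST(E num) = { 'a', 'num' }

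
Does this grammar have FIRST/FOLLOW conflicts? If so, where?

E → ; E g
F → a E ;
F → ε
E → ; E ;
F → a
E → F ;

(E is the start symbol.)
Nullable non-terminals: F.

F: nullable alternative(s) F → ε; FOLLOW(F) = { ';' }
  F → a E ;: FIRST \ {ε} = { 'a' } — disjoint from FOLLOW(F)
  F → ε: FIRST \ {ε} = { } — this is the only nullable alternative, skip
  F → a: FIRST \ {ε} = { 'a' } — disjoint from FOLLOW(F)

E has no nullable alternative, so no FIRST/FOLLOW check is needed there.

No FIRST/FOLLOW conflicts found.

Answer: No FIRST/FOLLOW conflicts.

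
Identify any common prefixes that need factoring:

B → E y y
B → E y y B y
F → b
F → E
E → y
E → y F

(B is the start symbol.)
Left-factoring is needed when two productions for the same non-terminal
share a common prefix on the right-hand side.

Productions for B:
  B → E y y
  B → E y y B y
Productions for F:
  F → b
  F → E
Productions for E:
  E → y
  E → y F

Found common prefix 'E y y' in productions for B
Found common prefix 'y' in productions for E

Answer: Yes, B has productions with common prefix 'E y y'; E has productions with common prefix 'y'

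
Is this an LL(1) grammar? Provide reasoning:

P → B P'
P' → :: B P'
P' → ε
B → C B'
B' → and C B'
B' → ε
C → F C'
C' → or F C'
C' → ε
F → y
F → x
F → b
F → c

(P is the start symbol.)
Yes, the grammar is LL(1).

A grammar is LL(1) if for each non-terminal N with multiple productions, the predict sets of those productions are pairwise disjoint, where PREDICT(N → α) = (FIRST(α) \ {ε}) ∪ (FOLLOW(N) if α ⇒* ε).

Relevant sets:
  FOLLOW(P') = { $ }
  FOLLOW(B') = { $, '::' }
  FOLLOW(C') = { $, '::', 'and' }

For P':
  PREDICT(P' → :: B P') = { '::' }
  PREDICT(P' → ε) = { $ }
For B':
  PREDICT(B' → and C B') = { 'and' }
  PREDICT(B' → ε) = { $, '::' }
For C':
  PREDICT(C' → or F C') = { 'or' }
  PREDICT(C' → ε) = { $, '::', 'and' }
For F:
  PREDICT(F → y) = { 'y' }
  PREDICT(F → x) = { 'x' }
  PREDICT(F → b) = { 'b' }
  PREDICT(F → c) = { 'c' }
P, B, C have a single production, so nothing to check there.

All predict sets are disjoint. The grammar IS LL(1).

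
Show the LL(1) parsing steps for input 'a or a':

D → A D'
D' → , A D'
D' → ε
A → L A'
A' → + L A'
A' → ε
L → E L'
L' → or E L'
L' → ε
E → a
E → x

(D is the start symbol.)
LL(1) parsing maintains a stack (initially the start symbol over $) and the input. At each step: if the stack top is a terminal, match it against the current input token; if it is a non-terminal N, replace it with the RHS of M[N, lookahead] (the unique production whose predict set contains the lookahead).

Stack is shown with the top on the left.

Stack            Input     Action
---------------------------------
D $              a or a $  output D → A D'
A D' $           a or a $  output A → L A'
L A' D' $        a or a $  output L → E L'
E L' A' D' $     a or a $  output E → a
a L' A' D' $     a or a $  match 'a'
L' A' D' $       or a $    output L' → or E L'
or E L' A' D' $  or a $    match 'or'
E L' A' D' $     a $       output E → a
a L' A' D' $     a $       match 'a'
L' A' D' $       $         output L' → ε
A' D' $          $         output A' → ε
D' $             $         output D' → ε
$                $         accept

The string is accepted.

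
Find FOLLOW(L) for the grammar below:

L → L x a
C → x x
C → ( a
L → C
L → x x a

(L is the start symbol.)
L is the start symbol, so $ ∈ FOLLOW(L).
In L → L x a: L is followed by x a, add FIRST(x a) \ {ε} = { 'x' }

Taking the union: FOLLOW(L) = { $, 'x' }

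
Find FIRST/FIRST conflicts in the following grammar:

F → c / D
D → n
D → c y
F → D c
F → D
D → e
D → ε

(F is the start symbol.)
Yes. F → c '/' D / F → D c on { 'c' }; F → c '/' D / F → D on { 'c' }; F → D c / F → D on { 'c', 'e', 'n' }

A FIRST/FIRST conflict occurs when two productions N → α and N → β for the same non-terminal have FIRST(α) ∩ FIRST(β) ≠ ∅ (with ε ∈ FIRST of a nullable right-hand side, so two nullable alternatives also conflict).

FIRST sets of the non-terminals at (or reachable through a nullable prefix from) the front of some alternative:
  FIRST(D) = { 'c', 'e', 'n', ε }

Productions for F:
  F → c / D: FIRST = { 'c' }
  F → D c: FIRST = { 'c', 'e', 'n' }
  F → D: FIRST = { 'c', 'e', 'n', ε }
Productions for D:
  D → n: FIRST = { 'n' }
  D → c y: FIRST = { 'c' }
  D → e: FIRST = { 'e' }
  D → ε: FIRST = { ε }

Conflict for F: F → c / D and F → D c
  Overlap: { 'c' }
Conflict for F: F → c / D and F → D
  Overlap: { 'c' }
Conflict for F: F → D c and F → D
  Overlap: { 'c', 'e', 'n' }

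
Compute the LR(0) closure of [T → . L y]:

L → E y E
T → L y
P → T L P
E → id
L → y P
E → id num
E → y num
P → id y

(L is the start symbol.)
To compute CLOSURE, for each item [A → α.Bβ] where B is a non-terminal, add [B → .γ] for all productions B → γ; repeat for the newly added items until nothing changes.

Start with: [T → . L y]
  [T → . L y] has the dot before L: add [L → . E y E], [L → . y P]
  [L → . E y E] has the dot before E: add [E → . id], [E → . id num], [E → . y num]
No further items can be added.

CLOSURE = { [E → . id num], [E → . id], [E → . y num], [L → . E y E], [L → . y P], [T → . L y] }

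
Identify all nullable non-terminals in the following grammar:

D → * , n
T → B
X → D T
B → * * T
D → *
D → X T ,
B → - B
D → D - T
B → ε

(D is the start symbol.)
{ 'B', 'T' }

A non-terminal is nullable if it can derive ε (the empty string): either it has an ε-production, or it has a production whose right-hand side consists entirely of nullable non-terminals.

ε-productions: B → ε
So B is immediately nullable.
T → B: every symbol on the right is nullable, so T is nullable too.
No further non-terminal can be added: every production for the remaining non-terminals contains a terminal or a non-nullable non-terminal.
Nullable = { 'B', 'T' }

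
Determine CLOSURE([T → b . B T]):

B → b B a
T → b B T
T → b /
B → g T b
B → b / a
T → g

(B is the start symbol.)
To compute CLOSURE, for each item [A → α.Bβ] where B is a non-terminal, add [B → .γ] for all productions B → γ; repeat for the newly added items until nothing changes.

Start with: [T → b . B T]
  [T → b . B T] has the dot before B: add [B → . b B a], [B → . g T b], [B → . b / a]
No further items can be added.

CLOSURE = { [B → . b / a], [B → . b B a], [B → . g T b], [T → b . B T] }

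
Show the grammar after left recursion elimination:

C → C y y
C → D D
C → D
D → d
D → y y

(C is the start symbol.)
C is directly left-recursive. The standard transformation for
  A → A α₁ | ... | A α_m | β₁ | ... | β_n
is
  A  → β₁ A' | ... | β_n A'
  A' → α₁ A' | ... | α_m A' | ε

C → D D becomes C → D D C'
C → D becomes C → D C'
C → C y y becomes C' → y y C'
Add C' → ε

Productions for other non-terminals are unchanged:
  D → d
  D → y y

Resulting grammar:
C → D D C'
C → D C'
C' → y y C'
C' → ε
D → d
D → y y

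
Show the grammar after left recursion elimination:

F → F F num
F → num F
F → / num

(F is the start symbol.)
F is directly left-recursive. The standard transformation for
  A → A α₁ | ... | A α_m | β₁ | ... | β_n
is
  A  → β₁ A' | ... | β_n A'
  A' → α₁ A' | ... | α_m A' | ε

F → num F becomes F → num F F'
F → / num becomes F → / num F'
F → F F num becomes F' → F num F'
Add F' → ε

Resulting grammar:
F → num F F'
F → / num F'
F' → F num F'
F' → ε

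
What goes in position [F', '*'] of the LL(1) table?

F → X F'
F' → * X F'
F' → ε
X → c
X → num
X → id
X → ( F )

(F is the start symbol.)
F' → * X F'

To find M[F', '*'], we find productions for F' where '*' is in the predict set (PREDICT(N → α) = (FIRST(α) \ {ε}) ∪ (FOLLOW(N) if α ⇒* ε)).

Relevant sets:
  FOLLOW(F') = { $, ')' }

F' → * X F': PREDICT = { '*' }
  '*' is in predict set, so this production goes in M[F', '*']
F' → ε: PREDICT = { $, ')' }

M[F', '*'] = F' → * X F'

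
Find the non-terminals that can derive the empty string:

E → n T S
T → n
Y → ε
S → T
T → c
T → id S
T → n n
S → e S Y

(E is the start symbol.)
A non-terminal is nullable if it can derive ε (the empty string): either it has an ε-production, or it has a production whose right-hand side consists entirely of nullable non-terminals.

ε-productions: Y → ε
So Y is immediately nullable.
No further non-terminal can be added: every production for the remaining non-terminals contains a terminal or a non-nullable non-terminal.
Nullable = { 'Y' }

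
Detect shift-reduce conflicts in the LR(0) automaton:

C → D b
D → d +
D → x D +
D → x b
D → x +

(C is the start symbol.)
A shift-reduce conflict occurs when an LR(0) state has both:
  - a complete (reduce) item [A → α .] (dot at the end), and
  - a shift item [B → β . c γ] (dot before a terminal).

Augment with C' → C and build the canonical LR(0) collection (I0 = CLOSURE({[C' → . C]}), then GOTO on every symbol after a dot until no new states appear). It has 11 states:
  I0: { [C → . D b], [C' → . C], [D → . d +], [D → . x +], [D → . x D +], [D → . x b] }  — shift
  I1: { [C' → C .] }  — accept
  I2: { [C → D . b] }  — shift
  I3: { [D → d . +] }  — shift
  I4: { [D → . d +], [D → . x +], [D → . x D +], [D → . x b], [D → x . +], [D → x . D +], [D → x . b] }  — shift
  I5: { [D → x + .] }  — reduce
  I6: { [D → x D . +] }  — shift
  I7: { [D → x b .] }  — reduce
  I8: { [D → x D + .] }  — reduce
  I9: { [D → d + .] }  — reduce
  I10: { [C → D b .] }  — reduce

No state contains both a complete item and a shift item.

Answer: No shift-reduce conflicts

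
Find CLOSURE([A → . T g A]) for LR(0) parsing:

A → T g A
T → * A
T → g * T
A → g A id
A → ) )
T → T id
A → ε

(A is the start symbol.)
{ [A → . T g A], [T → . * A], [T → . T id], [T → . g * T] }

To compute CLOSURE, for each item [A → α.Bβ] where B is a non-terminal, add [B → .γ] for all productions B → γ; repeat for the newly added items until nothing changes.

Start with: [A → . T g A]
  [A → . T g A] has the dot before T: add [T → . * A], [T → . g * T], [T → . T id]
No further items can be added.

CLOSURE = { [A → . T g A], [T → . * A], [T → . T id], [T → . g * T] }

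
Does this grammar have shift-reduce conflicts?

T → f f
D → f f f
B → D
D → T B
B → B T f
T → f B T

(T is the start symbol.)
Augment with T' → T and build the canonical LR(0) collection (I0 = CLOSURE({[T' → . T]}), then GOTO on every symbol after a dot until no new states appear). It has 14 states:
  I0: { [T → . f B T], [T → . f f], [T' → . T] }  — shift
  I1: { [T' → T .] }  — accept
  I2: { [B → . B T f], [B → . D], [D → . T B], [D → . f f f], [T → . f B T], [T → . f f], [T → f . B T], [T → f . f] }  — shift
  I3: { [B → B . T f], [T → . f B T], [T → . f f], [T → f B . T] }  — shift
  I4: { [B → D .] }  — reduce
  I5: { [B → . B T f], [B → . D], [D → . T B], [D → . f f f], [D → T . B], [T → . f B T], [T → . f f] }  — shift
  I6: { [B → . B T f], [B → . D], [D → . T B], [D → . f f f], [D → f . f f], [T → . f B T], [T → . f f], [T → f . B T], [T → f . f], [T → f f .] }  — shift, reduce
  I7: { [B → . B T f], [B → . D], [D → . T B], [D → . f f f], [D → f . f f], [D → f f . f], [T → . f B T], [T → . f f], [T → f . B T], [T → f . f], [T → f f .] }  — shift, reduce
  I8: { [B → . B T f], [B → . D], [D → . T B], [D → . f f f], [D → f . f f], [D → f f . f], [D → f f f .], [T → . f B T], [T → . f f], [T → f . B T], [T → f . f], [T → f f .] }  — shift, 2 reduces
  I9: { [B → B . T f], [D → T B .], [T → . f B T], [T → . f f] }  — shift, reduce
  I10: { [B → . B T f], [B → . D], [D → . T B], [D → . f f f], [D → f . f f], [T → . f B T], [T → . f f], [T → f . B T], [T → f . f] }  — shift
  I11: { [B → B T . f] }  — shift
  I12: { [B → B T f .] }  — reduce
  I13: { [B → B T . f], [T → f B T .] }  — shift, reduce

I6 contains reduce item [T → f f .] and shift items [D → . f f f], [D → f . f f], [T → . f B T], [T → . f f], [T → f . f] — shift-reduce conflict.
I7 contains reduce item [T → f f .] and shift items [D → . f f f], [D → f . f f], [D → f f . f], [T → . f B T], [T → . f f], [T → f . f] — shift-reduce conflict.
I8 contains reduce items [D → f f f .], [T → f f .] and shift items [D → . f f f], [D → f . f f], [D → f f . f], [T → . f B T], [T → . f f], [T → f . f] — shift-reduce conflict.
I9 contains reduce item [D → T B .] and shift items [T → . f B T], [T → . f f] — shift-reduce conflict.
I13 contains reduce item [T → f B T .] and shift item [B → B T . f] — shift-reduce conflict.

Answer: Yes — I6: [T → f f .] vs [D → . f f f]; I7: [T → f f .] vs [D → . f f f]; I8: [D → f f f .] vs [D → . f f f]; I9: [D → T B .] vs [T → . f B T]; I13: [T → f B T .] vs [B → B T . f]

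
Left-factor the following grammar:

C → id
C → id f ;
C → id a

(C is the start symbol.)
C → id C'
C' → ε
C' → f ;
C' → a

Left-factoring transforms A → αβ₁ | αβ₂ into A → αA' and A' → β₁ | β₂
(α is the longest common prefix among the alternatives). Repeat until
no nonterminal has two alternatives with a common prefix.

Round 1: C has alternatives sharing prefix 'id'. Introduce C': C → id C'
  Add: C' → ε
  Add: C' → f ;
  Add: C' → a

No remaining common prefixes — done.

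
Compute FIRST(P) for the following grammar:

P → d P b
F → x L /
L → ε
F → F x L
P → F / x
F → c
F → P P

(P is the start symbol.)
To compute FIRST(P), examine every production with P on the left-hand side, reading each right-hand side left to right until a non-nullable symbol is reached.

FIRST sets of the other non-terminals involved (by the same procedure, iterated to a fixed point):
  FIRST(F) = { 'c', 'd', 'x' }

From P → d P b:
  - d is a terminal: add 'd' and stop
From P → F / x:
  - F is a non-terminal: add FIRST(F) \ {ε} = { 'c', 'd', 'x' }
    F is not nullable, so stop

Collecting: FIRST(P) = { 'c', 'd', 'x' }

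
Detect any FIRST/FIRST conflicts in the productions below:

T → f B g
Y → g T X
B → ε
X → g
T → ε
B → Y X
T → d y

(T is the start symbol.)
No FIRST/FIRST conflicts.

A FIRST/FIRST conflict occurs when two productions N → α and N → β for the same non-terminal have FIRST(α) ∩ FIRST(β) ≠ ∅ (with ε ∈ FIRST of a nullable right-hand side, so two nullable alternatives also conflict).

FIRST sets of the non-terminals at (or reachable through a nullable prefix from) the front of some alternative:
  FIRST(Y) = { 'g' }

Productions for T:
  T → f B g: FIRST = { 'f' }
  T → ε: FIRST = { ε }
  T → d y: FIRST = { 'd' }
Productions for B:
  B → ε: FIRST = { ε }
  B → Y X: FIRST = { 'g' }
Y, X have only one production, so no FIRST/FIRST conflict is possible there.

All alternatives of each non-terminal have pairwise disjoint FIRST sets.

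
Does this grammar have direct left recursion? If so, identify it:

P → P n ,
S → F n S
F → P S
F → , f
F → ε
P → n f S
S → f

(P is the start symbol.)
P → P n ,: LEFT RECURSIVE (starts with P)
S → F n S: starts with F
F → P S: starts with P
F → , f: starts with ','
F → ε: starts with ε
P → n f S: starts with n
S → f: starts with f

The grammar has direct left recursion on: P.

Answer: Yes, P is left-recursive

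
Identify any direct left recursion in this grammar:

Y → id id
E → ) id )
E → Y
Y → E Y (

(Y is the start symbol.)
No direct left recursion

Y → id id: starts with id
E → ) id ): starts with ')'
E → Y: starts with Y
Y → E Y (: starts with E

No direct left recursion found.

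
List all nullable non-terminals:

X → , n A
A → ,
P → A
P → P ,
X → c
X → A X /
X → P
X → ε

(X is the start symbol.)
A non-terminal is nullable if it can derive ε (the empty string): either it has an ε-production, or it has a production whose right-hand side consists entirely of nullable non-terminals.

ε-productions: X → ε
So X is immediately nullable.
No further non-terminal can be added: every production for the remaining non-terminals contains a terminal or a non-nullable non-terminal.
Nullable = { 'X' }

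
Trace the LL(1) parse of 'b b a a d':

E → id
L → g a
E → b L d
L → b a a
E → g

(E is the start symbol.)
Stack is shown with the top on the left.

Stack      Input        Action
------------------------------
E $        b b a a d $  output E → b L d
b L d $    b b a a d $  match 'b'
L d $      b a a d $    output L → b a a
b a a d $  b a a d $    match 'b'
a a d $    a a d $      match 'a'
a d $      a d $        match 'a'
d $        d $          match 'd'
$          $            accept

The string is accepted.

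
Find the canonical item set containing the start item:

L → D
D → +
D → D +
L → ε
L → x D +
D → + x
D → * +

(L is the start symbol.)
{ [D → . * +], [D → . + x], [D → . +], [D → . D +], [L → . D], [L → . x D +], [L → .], [L' → . L] }

First, augment the grammar with L' → L
I₀ = CLOSURE({ [L' → . L] }):
  [L' → . L] has the dot before L: add [L → . D], [L → .], [L → . x D +]
  [L → . D] has the dot before D: add [D → . +], [D → . D +], [D → . + x], [D → . * +]
No further items can be added.

I₀ = { [D → . * +], [D → . + x], [D → . +], [D → . D +], [L → . D], [L → . x D +], [L → .], [L' → . L] }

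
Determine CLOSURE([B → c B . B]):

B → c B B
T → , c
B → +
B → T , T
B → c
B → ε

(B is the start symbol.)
{ [B → . +], [B → . T , T], [B → . c B B], [B → . c], [B → .], [B → c B . B], [T → . , c] }

Start with: [B → c B . B]
  [B → c B . B] has the dot before B: add [B → . c B B], [B → . +], [B → . T , T], [B → . c], [B → .]
  [B → . T , T] has the dot before T: add [T → . , c]
No further items can be added.

CLOSURE = { [B → . +], [B → . T , T], [B → . c B B], [B → . c], [B → .], [B → c B . B], [T → . , c] }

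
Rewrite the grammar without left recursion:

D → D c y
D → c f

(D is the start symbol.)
D → c f D'
D' → c y D'
D' → ε

D is directly left-recursive. The standard transformation for
  A → A α₁ | ... | A α_m | β₁ | ... | β_n
is
  A  → β₁ A' | ... | β_n A'
  A' → α₁ A' | ... | α_m A' | ε

D → c f becomes D → c f D'
D → D c y becomes D' → c y D'
Add D' → ε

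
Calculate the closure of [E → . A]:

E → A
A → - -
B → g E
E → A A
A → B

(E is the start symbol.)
To compute CLOSURE, for each item [A → α.Bβ] where B is a non-terminal, add [B → .γ] for all productions B → γ; repeat for the newly added items until nothing changes.

Start with: [E → . A]
  [E → . A] has the dot before A: add [A → . - -], [A → . B]
  [A → . B] has the dot before B: add [B → . g E]
No further items can be added.

CLOSURE = { [A → . - -], [A → . B], [B → . g E], [E → . A] }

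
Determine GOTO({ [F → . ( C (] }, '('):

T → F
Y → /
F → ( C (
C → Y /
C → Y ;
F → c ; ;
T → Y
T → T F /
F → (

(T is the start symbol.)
{ [C → . Y /], [C → . Y ;], [F → ( . C (], [Y → . /] }

GOTO(I, '(') = CLOSURE({ [A → αX.β] : [A → α.Xβ] ∈ I, X = '(' })

Items with dot before '(', with the dot advanced:
  [F → . ( C (] → [F → ( . C (]
Closure of the advanced items:
  [F → ( . C (] has the dot before C: add [C → . Y /], [C → . Y ;]
  [C → . Y /] has the dot before Y: add [Y → . /]

GOTO = { [C → . Y /], [C → . Y ;], [F → ( . C (], [Y → . /] }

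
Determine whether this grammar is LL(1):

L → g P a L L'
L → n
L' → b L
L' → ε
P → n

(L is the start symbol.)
A grammar is LL(1) if for each non-terminal N with multiple productions, the predict sets of those productions are pairwise disjoint, where PREDICT(N → α) = (FIRST(α) \ {ε}) ∪ (FOLLOW(N) if α ⇒* ε).

Relevant sets:
  FOLLOW(L') = { $, 'b' }

For L:
  PREDICT(L → g P a L L') = { 'g' }
  PREDICT(L → n) = { 'n' }
For L':
  PREDICT(L' → b L) = { 'b' }
  PREDICT(L' → ε) = { $, 'b' }
P has a single production, so nothing to check there.

Conflict found: Predict set conflict for L': { 'b' }
The grammar is NOT LL(1).

Answer: No. Predict set conflict for L': { 'b' }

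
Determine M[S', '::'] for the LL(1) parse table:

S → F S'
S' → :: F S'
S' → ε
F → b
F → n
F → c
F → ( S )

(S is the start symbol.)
To find M[S', '::'], we find productions for S' where '::' is in the predict set (PREDICT(N → α) = (FIRST(α) \ {ε}) ∪ (FOLLOW(N) if α ⇒* ε)).

Relevant sets:
  FOLLOW(S') = { $, ')' }

S' → :: F S': PREDICT = { '::' }
  '::' is in predict set, so this production goes in M[S', '::']
S' → ε: PREDICT = { $, ')' }

M[S', '::'] = S' → :: F S'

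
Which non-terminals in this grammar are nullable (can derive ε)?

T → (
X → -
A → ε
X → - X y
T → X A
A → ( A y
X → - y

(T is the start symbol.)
{ 'A' }

A non-terminal is nullable if it can derive ε (the empty string): either it has an ε-production, or it has a production whose right-hand side consists entirely of nullable non-terminals.

ε-productions: A → ε
So A is immediately nullable.
No further non-terminal can be added: every production for the remaining non-terminals contains a terminal or a non-nullable non-terminal.
Nullable = { 'A' }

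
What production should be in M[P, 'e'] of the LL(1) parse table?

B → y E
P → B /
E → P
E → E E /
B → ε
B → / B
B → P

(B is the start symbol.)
Empty (error entry)

To find M[P, 'e'], we find productions for P where 'e' is in the predict set (PREDICT(N → α) = (FIRST(α) \ {ε}) ∪ (FOLLOW(N) if α ⇒* ε)).

Relevant sets:
  FIRST(B) = { '/', 'y', ε }

P → B /: PREDICT = { '/', 'y' }

M[P, 'e'] is empty (no production applies)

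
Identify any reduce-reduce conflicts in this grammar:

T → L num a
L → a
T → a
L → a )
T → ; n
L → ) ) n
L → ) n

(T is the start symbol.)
A reduce-reduce conflict occurs when an LR(0) state has two complete items [A → α .] and [B → β .] — both call for a reduction, and with no lookahead the parser cannot choose between them.

Augment with T' → T and build the canonical LR(0) collection (I0 = CLOSURE({[T' → . T]}), then GOTO on every symbol after a dot until no new states appear). It has 13 states:
  I0: { [L → . ) ) n], [L → . ) n], [L → . a )], [L → . a], [T → . ; n], [T → . L num a], [T → . a], [T' → . T] }  — shift
  I1: { [L → ) . ) n], [L → ) . n] }  — shift
  I2: { [T → ; . n] }  — shift
  I3: { [T → L . num a] }  — shift
  I4: { [T' → T .] }  — accept
  I5: { [L → a . )], [L → a .], [T → a .] }  — shift, 2 reduces
  I6: { [L → a ) .] }  — reduce
  I7: { [T → L num . a] }  — shift
  I8: { [T → L num a .] }  — reduce
  I9: { [T → ; n .] }  — reduce
  I10: { [L → ) ) . n] }  — shift
  I11: { [L → ) n .] }  — reduce
  I12: { [L → ) ) n .] }  — reduce

I5 contains complete items [L → a .], [T → a .] — reduce-reduce conflict.

Answer: Yes — I5: [L → a .] vs [T → a .]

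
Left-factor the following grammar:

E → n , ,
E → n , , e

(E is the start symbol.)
E → n , , E'
E' → ε
E' → e

Left-factoring transforms A → αβ₁ | αβ₂ into A → αA' and A' → β₁ | β₂
(α is the longest common prefix among the alternatives). Repeat until
no nonterminal has two alternatives with a common prefix.

Round 1: E has alternatives sharing prefix 'n , ,'. Introduce E': E → n , , E'
  Add: E' → ε
  Add: E' → e

No remaining common prefixes — done.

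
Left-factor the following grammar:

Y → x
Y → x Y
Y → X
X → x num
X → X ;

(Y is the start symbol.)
Y → x Y'
Y' → ε
Y' → Y
Y → X
X → x num
X → X ;

Left-factoring transforms A → αβ₁ | αβ₂ into A → αA' and A' → β₁ | β₂
(α is the longest common prefix among the alternatives). Repeat until
no nonterminal has two alternatives with a common prefix.

Round 1: Y has alternatives sharing prefix 'x'. Introduce Y': Y → x Y'
  Add: Y' → ε
  Add: Y' → Y

No remaining common prefixes — done.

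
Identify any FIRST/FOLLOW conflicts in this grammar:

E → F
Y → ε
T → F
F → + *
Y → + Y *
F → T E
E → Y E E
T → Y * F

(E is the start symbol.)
Yes. Y → '+' Y '*' with FOLLOW(Y) on { '+' }

A FIRST/FOLLOW conflict occurs when a non-terminal N has a nullable alternative N → β (β ⇒* ε) and another alternative N → α with FIRST(α) ∩ FOLLOW(N) ≠ ∅: on such a lookahead the parser cannot decide between expanding α and letting N vanish via β.

Nullable non-terminals: Y.

Y: nullable alternative(s) Y → ε; FOLLOW(Y) = { '*', '+' }
  Y → ε: FIRST \ {ε} = { } — this is the only nullable alternative, skip
  Y → + Y *: FIRST \ {ε} = { '+' } — overlaps FOLLOW(Y) on { '+' }: CONFLICT

E, F, T have no nullable alternative, so no FIRST/FOLLOW check is needed there.

So the grammar has 1 FIRST/FOLLOW conflict (marked CONFLICT above).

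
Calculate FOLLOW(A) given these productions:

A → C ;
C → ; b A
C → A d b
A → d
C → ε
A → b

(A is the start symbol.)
To compute FOLLOW(A), find every occurrence of A on a right-hand side N → α A β: add FIRST(β) \ {ε}, and if β is empty or nullable also add FOLLOW(N). Iterate to a fixed point.

A is the start symbol, so $ ∈ FOLLOW(A).
In C → ; b A: A is at the end, add FOLLOW(C)
In C → A d b: A is followed by d b, add FIRST(d b) \ {ε} = { 'd' }

The FOLLOW sets referred to above (computed the same way, to a fixed point):
  FOLLOW(C) = { ';' }

Taking the union: FOLLOW(A) = { $, ';', 'd' }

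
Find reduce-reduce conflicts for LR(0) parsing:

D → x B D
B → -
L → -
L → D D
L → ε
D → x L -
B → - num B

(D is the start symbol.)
Augment with D' → D and build the canonical LR(0) collection (I0 = CLOSURE({[D' → . D]}), then GOTO on every symbol after a dot until no new states appear). It has 13 states:
  I0: { [D → . x B D], [D → . x L -], [D' → . D] }  — shift
  I1: { [D' → D .] }  — accept
  I2: { [B → . - num B], [B → . -], [D → . x B D], [D → . x L -], [D → x . B D], [D → x . L -], [L → . -], [L → . D D], [L → .] }  — shift, reduce
  I3: { [B → - . num B], [B → - .], [L → - .] }  — shift, 2 reduces
  I4: { [D → . x B D], [D → . x L -], [D → x B . D] }  — shift
  I5: { [D → . x B D], [D → . x L -], [L → D . D] }  — shift
  I6: { [D → x L . -] }  — shift
  I7: { [D → x L - .] }  — reduce
  I8: { [L → D D .] }  — reduce
  I9: { [D → x B D .] }  — reduce
  I10: { [B → - num . B], [B → . - num B], [B → . -] }  — shift
  I11: { [B → - . num B], [B → - .] }  — shift, reduce
  I12: { [B → - num B .] }  — reduce

I3 contains complete items [B → - .], [L → - .] — reduce-reduce conflict.

Answer: Yes — I3: [B → - .] vs [L → - .]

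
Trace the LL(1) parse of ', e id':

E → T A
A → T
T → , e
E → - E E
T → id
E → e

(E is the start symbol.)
Stack is shown with the top on the left.

Stack    Input     Action
-------------------------
E $      , e id $  output E → T A
T A $    , e id $  output T → , e
, e A $  , e id $  match ','
e A $    e id $    match 'e'
A $      id $      output A → T
T $      id $      output T → id
id $     id $      match 'id'
$        $         accept

The string is accepted.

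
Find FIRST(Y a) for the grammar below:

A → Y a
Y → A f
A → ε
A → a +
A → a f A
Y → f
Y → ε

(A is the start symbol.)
{ 'a', 'f' }

FIRST sets of the non-terminals involved (from the grammar, by fixed-point iteration):
  FIRST(Y) = { 'a', 'f', ε }

To compute FIRST(Y a), process the symbols left to right:
Symbol Y is a non-terminal. Add FIRST(Y) \ {ε} = { 'a', 'f' }
Y is nullable (ε ∈ FIRST(Y)), continue to the next symbol.
Symbol a is a terminal. Add 'a' and stop.
FIRST(Y a) = { 'a', 'f' }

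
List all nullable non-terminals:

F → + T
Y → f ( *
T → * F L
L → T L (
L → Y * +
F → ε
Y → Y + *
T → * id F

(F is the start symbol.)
ε-productions: F → ε
So F is immediately nullable.
No further non-terminal can be added: every production for the remaining non-terminals contains a terminal or a non-nullable non-terminal.
Nullable = { 'F' }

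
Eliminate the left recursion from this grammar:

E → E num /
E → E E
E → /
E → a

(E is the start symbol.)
E → / E'
E → a E'
E' → num / E'
E' → E E'
E' → ε

E is directly left-recursive. The standard transformation for
  A → A α₁ | ... | A α_m | β₁ | ... | β_n
is
  A  → β₁ A' | ... | β_n A'
  A' → α₁ A' | ... | α_m A' | ε

E → / becomes E → / E'
E → a becomes E → a E'
E → E num / becomes E' → num / E'
E → E E becomes E' → E E'
Add E' → ε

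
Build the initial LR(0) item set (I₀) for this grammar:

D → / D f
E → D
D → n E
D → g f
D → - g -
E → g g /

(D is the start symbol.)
First, augment the grammar with D' → D
I₀ = CLOSURE({ [D' → . D] }):
  [D' → . D] has the dot before D: add [D → . / D f], [D → . n E], [D → . g f], [D → . - g -]
No further items can be added.

I₀ = { [D → . - g -], [D → . / D f], [D → . g f], [D → . n E], [D' → . D] }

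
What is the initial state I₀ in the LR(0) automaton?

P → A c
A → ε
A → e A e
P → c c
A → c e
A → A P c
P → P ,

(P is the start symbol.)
First, augment the grammar with P' → P
I₀ = CLOSURE({ [P' → . P] }):
  [P' → . P] has the dot before P: add [P → . A c], [P → . c c], [P → . P ,]
  [P → . A c] has the dot before A: add [A → .], [A → . e A e], [A → . c e], [A → . A P c]
No further items can be added.

I₀ = { [A → . A P c], [A → . c e], [A → . e A e], [A → .], [P → . A c], [P → . P ,], [P → . c c], [P' → . P] }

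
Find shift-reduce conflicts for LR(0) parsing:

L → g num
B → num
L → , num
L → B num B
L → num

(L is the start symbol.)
Augment with L' → L and build the canonical LR(0) collection (I0 = CLOSURE({[L' → . L]}), then GOTO on every symbol after a dot until no new states appear). It has 11 states:
  I0: { [B → . num], [L → . , num], [L → . B num B], [L → . g num], [L → . num], [L' → . L] }  — shift
  I1: { [L → , . num] }  — shift
  I2: { [L → B . num B] }  — shift
  I3: { [L' → L .] }  — accept
  I4: { [L → g . num] }  — shift
  I5: { [B → num .], [L → num .] }  — 2 reduces
  I6: { [L → g num .] }  — reduce
  I7: { [B → . num], [L → B num . B] }  — shift
  I8: { [L → B num B .] }  — reduce
  I9: { [B → num .] }  — reduce
  I10: { [L → , num .] }  — reduce

No state contains both a complete item and a shift item.

Answer: No shift-reduce conflicts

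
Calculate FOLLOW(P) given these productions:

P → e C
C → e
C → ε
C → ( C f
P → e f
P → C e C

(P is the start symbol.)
{ $ }

To compute FOLLOW(P), find every occurrence of P on a right-hand side N → α P β: add FIRST(β) \ {ε}, and if β is empty or nullable also add FOLLOW(N). Iterate to a fixed point.

P is the start symbol, so $ ∈ FOLLOW(P).
P does not occur on any right-hand side.

Taking the union: FOLLOW(P) = { $ }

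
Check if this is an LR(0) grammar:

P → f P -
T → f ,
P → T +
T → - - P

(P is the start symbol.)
A grammar is LR(0) if no state in the canonical LR(0) collection has:
  - both a shift item (dot before a terminal) and a complete item (shift-reduce conflict), or
  - two or more complete items (reduce-reduce conflict; the accept item [P' → P .] counts as a complete item here).

Augment with P' → P and build the canonical LR(0) collection (I0 = CLOSURE({[P' → . P]}), then GOTO on every symbol after a dot until no new states appear). It has 11 states:
  I0: { [P → . T +], [P → . f P -], [P' → . P], [T → . - - P], [T → . f ,] }  — shift
  I1: { [T → - . - P] }  — shift
  I2: { [P' → P .] }  — accept
  I3: { [P → T . +] }  — shift
  I4: { [P → . T +], [P → . f P -], [P → f . P -], [T → . - - P], [T → . f ,], [T → f . ,] }  — shift
  I5: { [T → f , .] }  — reduce
  I6: { [P → f P . -] }  — shift
  I7: { [P → f P - .] }  — reduce
  I8: { [P → T + .] }  — reduce
  I9: { [P → . T +], [P → . f P -], [T → - - . P], [T → . - - P], [T → . f ,] }  — shift
  I10: { [T → - - P .] }  — reduce

Every state is either a pure shift/goto state or contains exactly one complete item and nothing to shift — no conflicts. The grammar is LR(0).

Answer: Yes, the grammar is LR(0)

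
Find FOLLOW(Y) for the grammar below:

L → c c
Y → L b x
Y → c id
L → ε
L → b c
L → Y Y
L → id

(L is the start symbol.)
In L → Y Y: Y is followed by Y, add FIRST(Y) \ {ε} = { 'b', 'c', 'id' }
In L → Y Y: Y is at the end, add FOLLOW(L)

The FOLLOW sets referred to above (computed the same way, to a fixed point):
  FOLLOW(L) = { $, 'b' }

Taking the union: FOLLOW(Y) = { $, 'b', 'c', 'id' }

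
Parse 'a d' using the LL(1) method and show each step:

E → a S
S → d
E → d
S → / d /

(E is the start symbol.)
Stack is shown with the top on the left.

Stack  Input  Action
--------------------
E $    a d $  output E → a S
a S $  a d $  match 'a'
S $    d $    output S → d
d $    d $    match 'd'
$      $      accept

The string is accepted.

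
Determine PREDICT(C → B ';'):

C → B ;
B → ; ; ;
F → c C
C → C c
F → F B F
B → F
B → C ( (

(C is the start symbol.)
PREDICT(C → B ';') = (FIRST(RHS) \ {ε}) ∪ (FOLLOW(C) if ε ∈ FIRST(RHS), i.e. RHS ⇒* ε)
FIRST(B) = { ';', 'c' }
FIRST(B ';') = { ';', 'c' }
ε ∉ FIRST(B ';'), so FOLLOW(C) is not added.
PREDICT(C → B ';') = { ';', 'c' }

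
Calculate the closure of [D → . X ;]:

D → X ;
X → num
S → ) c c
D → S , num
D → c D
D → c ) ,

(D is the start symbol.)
Start with: [D → . X ;]
  [D → . X ;] has the dot before X: add [X → . num]
No further items can be added.

CLOSURE = { [D → . X ;], [X → . num] }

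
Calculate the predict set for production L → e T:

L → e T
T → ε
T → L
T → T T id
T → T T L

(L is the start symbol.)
{ 'e' }

PREDICT(L → e T) = (FIRST(RHS) \ {ε}) ∪ (FOLLOW(L) if ε ∈ FIRST(RHS), i.e. RHS ⇒* ε)
FIRST(e T) = { 'e' }
ε ∉ FIRST(e T), so FOLLOW(L) is not added.
PREDICT(L → e T) = { 'e' }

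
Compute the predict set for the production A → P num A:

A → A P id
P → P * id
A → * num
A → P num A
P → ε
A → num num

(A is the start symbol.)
PREDICT(A → P num A) = (FIRST(RHS) \ {ε}) ∪ (FOLLOW(A) if ε ∈ FIRST(RHS), i.e. RHS ⇒* ε)
FIRST(P) = { '*', ε }
FIRST(P num A) = { '*', 'num' }
ε ∉ FIRST(P num A), so FOLLOW(A) is not added.
PREDICT(A → P num A) = { '*', 'num' }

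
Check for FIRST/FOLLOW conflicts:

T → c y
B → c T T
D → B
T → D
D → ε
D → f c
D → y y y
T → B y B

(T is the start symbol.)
Yes. T → c y with FOLLOW(T) on { 'c' }; T → B y B with FOLLOW(T) on { 'c' }; D → B with FOLLOW(D) on { 'c' }; D → f c with FOLLOW(D) on { 'f' }; D → y y y with FOLLOW(D) on { 'y' }

A FIRST/FOLLOW conflict occurs when a non-terminal N has a nullable alternative N → β (β ⇒* ε) and another alternative N → α with FIRST(α) ∩ FOLLOW(N) ≠ ∅: on such a lookahead the parser cannot decide between expanding α and letting N vanish via β.

Nullable non-terminals: D, T.
FIRST sets used below: FIRST(B) = { 'c' }, FIRST(D) = { 'c', 'f', 'y', ε }

D: nullable alternative(s) D → ε; FOLLOW(D) = { $, 'c', 'f', 'y' }
  D → B: FIRST \ {ε} = { 'c' } — overlaps FOLLOW(D) on { 'c' }: CONFLICT
  D → ε: FIRST \ {ε} = { } — this is the only nullable alternative, skip
  D → f c: FIRST \ {ε} = { 'f' } — overlaps FOLLOW(D) on { 'f' }: CONFLICT
  D → y y y: FIRST \ {ε} = { 'y' } — overlaps FOLLOW(D) on { 'y' }: CONFLICT

T: nullable alternative(s) T → D; FOLLOW(T) = { $, 'c', 'f', 'y' }
  T → c y: FIRST \ {ε} = { 'c' } — overlaps FOLLOW(T) on { 'c' }: CONFLICT
  T → D: FIRST \ {ε} = { 'c', 'f', 'y' } — this is the only nullable alternative, skip
  T → B y B: FIRST \ {ε} = { 'c' } — overlaps FOLLOW(T) on { 'c' }: CONFLICT

B has no nullable alternative, so no FIRST/FOLLOW check is needed there.

So the grammar has 5 FIRST/FOLLOW conflicts (marked CONFLICT above).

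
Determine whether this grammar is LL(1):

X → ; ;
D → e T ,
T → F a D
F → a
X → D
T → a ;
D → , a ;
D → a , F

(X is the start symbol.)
No. Predict set conflict for T: { 'a' }

A grammar is LL(1) if for each non-terminal N with multiple productions, the predict sets of those productions are pairwise disjoint, where PREDICT(N → α) = (FIRST(α) \ {ε}) ∪ (FOLLOW(N) if α ⇒* ε).

Relevant sets:
  FIRST(D) = { ',', 'a', 'e' }
  FIRST(F) = { 'a' }

For X:
  PREDICT(X → ';' ';') = { ';' }
  PREDICT(X → D) = { ',', 'a', 'e' }
For D:
  PREDICT(D → e T ',') = { 'e' }
  PREDICT(D → ',' a ';') = { ',' }
  PREDICT(D → a ',' F) = { 'a' }
For T:
  PREDICT(T → F a D) = { 'a' }
  PREDICT(T → a ';') = { 'a' }
F has a single production, so nothing to check there.

Conflict found: Predict set conflict for T: { 'a' }
The grammar is NOT LL(1).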